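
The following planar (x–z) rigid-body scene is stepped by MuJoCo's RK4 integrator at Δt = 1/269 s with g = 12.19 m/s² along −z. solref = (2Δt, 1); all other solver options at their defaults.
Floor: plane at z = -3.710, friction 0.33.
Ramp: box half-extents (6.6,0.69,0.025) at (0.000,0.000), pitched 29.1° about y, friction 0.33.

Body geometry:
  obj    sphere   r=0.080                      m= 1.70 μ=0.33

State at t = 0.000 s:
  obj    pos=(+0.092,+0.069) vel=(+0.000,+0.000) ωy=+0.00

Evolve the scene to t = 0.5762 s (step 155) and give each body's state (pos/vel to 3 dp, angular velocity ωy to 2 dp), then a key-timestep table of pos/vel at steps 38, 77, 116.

State at t = 0.5762 s:
  obj    pos=(+0.706,-0.273) vel=(+2.132,-1.187) ωy=+30.49

Key-timestep trajectory:
   step    t(s)  obj.x    obj.z    obj.vx   obj.vz 
     38  0.1413   +0.129  +0.048  +0.523  -0.291
     77  0.2862   +0.244  -0.015  +1.059  -0.590
    116  0.4312   +0.436  -0.123  +1.596  -0.888


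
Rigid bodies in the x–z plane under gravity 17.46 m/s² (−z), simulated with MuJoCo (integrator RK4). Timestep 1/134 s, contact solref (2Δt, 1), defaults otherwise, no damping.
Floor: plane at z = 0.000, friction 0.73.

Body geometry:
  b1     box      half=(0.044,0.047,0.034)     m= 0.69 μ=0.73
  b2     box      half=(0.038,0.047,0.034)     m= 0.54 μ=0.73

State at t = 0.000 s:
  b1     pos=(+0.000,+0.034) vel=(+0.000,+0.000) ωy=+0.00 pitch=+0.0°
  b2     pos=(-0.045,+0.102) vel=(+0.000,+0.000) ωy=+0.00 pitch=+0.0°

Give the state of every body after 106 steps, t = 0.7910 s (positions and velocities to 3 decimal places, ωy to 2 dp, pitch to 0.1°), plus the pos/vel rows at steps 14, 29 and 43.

State at t = 0.7910 s:
  b1     pos=(+0.000,+0.034) vel=(+0.000,+0.000) ωy=+0.00 pitch=+0.0°
  b2     pos=(-0.086,+0.038) vel=(+0.000,+0.000) ωy=+0.00 pitch=-90.0°

Key-timestep trajectory:
   step    t(s)  b1.x    b1.z    b1.vx   b1.vz   b2.x    b2.z    b2.vx   b2.vz 
     14  0.1045   +0.000  +0.034  +0.000  +0.001   -0.047  +0.102  -0.054  -0.004
     29  0.2164   +0.000  +0.034  +0.001  +0.000   -0.065  +0.095  -0.310  -0.205
     43  0.3209   +0.000  +0.034  +0.000  +0.000   -0.089  +0.033  +0.109  +0.176


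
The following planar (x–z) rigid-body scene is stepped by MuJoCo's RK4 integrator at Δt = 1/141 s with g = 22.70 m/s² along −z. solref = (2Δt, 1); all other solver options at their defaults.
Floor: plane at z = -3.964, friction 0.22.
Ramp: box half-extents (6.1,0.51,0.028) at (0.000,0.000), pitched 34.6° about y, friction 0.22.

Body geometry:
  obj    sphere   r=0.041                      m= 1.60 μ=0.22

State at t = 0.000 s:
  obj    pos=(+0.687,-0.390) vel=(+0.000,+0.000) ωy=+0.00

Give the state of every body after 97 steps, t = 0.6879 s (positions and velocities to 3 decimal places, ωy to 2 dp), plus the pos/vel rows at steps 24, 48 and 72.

State at t = 0.6879 s:
  obj    pos=(+2.481,-1.628) vel=(+5.215,-3.597) ωy=+154.38

Key-timestep trajectory:
   step    t(s)  obj.x    obj.z    obj.vx   obj.vz 
     24  0.1702   +0.797  -0.466  +1.291  -0.890
     48  0.3404   +1.126  -0.693  +2.581  -1.780
     72  0.5106   +1.676  -1.072  +3.871  -2.670


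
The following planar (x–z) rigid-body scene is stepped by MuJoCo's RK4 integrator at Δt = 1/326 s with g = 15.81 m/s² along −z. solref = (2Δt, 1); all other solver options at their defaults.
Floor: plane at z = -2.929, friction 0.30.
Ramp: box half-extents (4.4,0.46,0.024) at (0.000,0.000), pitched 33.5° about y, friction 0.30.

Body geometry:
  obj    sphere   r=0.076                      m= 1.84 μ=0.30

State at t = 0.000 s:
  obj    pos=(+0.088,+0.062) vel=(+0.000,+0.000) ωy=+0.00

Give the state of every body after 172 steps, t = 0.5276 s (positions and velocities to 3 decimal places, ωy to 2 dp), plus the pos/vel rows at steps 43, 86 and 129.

State at t = 0.5276 s:
  obj    pos=(+0.811,-0.417) vel=(+2.743,-1.815) ωy=+43.26

Key-timestep trajectory:
   step    t(s)  obj.x    obj.z    obj.vx   obj.vz 
     43  0.1319   +0.133  +0.032  +0.686  -0.454
     86  0.2638   +0.269  -0.058  +1.371  -0.908
    129  0.3957   +0.495  -0.208  +2.057  -1.361


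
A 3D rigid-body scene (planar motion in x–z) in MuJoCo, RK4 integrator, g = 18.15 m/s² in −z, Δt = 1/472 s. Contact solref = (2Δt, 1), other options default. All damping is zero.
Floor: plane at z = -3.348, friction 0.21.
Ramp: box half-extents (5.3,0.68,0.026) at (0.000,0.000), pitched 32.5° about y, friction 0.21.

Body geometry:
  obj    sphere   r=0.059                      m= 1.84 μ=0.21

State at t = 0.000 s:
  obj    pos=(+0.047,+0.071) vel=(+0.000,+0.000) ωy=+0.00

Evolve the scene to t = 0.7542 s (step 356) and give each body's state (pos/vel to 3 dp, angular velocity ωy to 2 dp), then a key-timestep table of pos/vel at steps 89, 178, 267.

State at t = 0.7542 s:
  obj    pos=(+1.718,-0.994) vel=(+4.431,-2.823) ωy=+89.03

Key-timestep trajectory:
   step    t(s)  obj.x    obj.z    obj.vx   obj.vz 
     89  0.1886   +0.151  +0.004  +1.108  -0.706
    178  0.3771   +0.465  -0.195  +2.216  -1.412
    267  0.5657   +0.987  -0.528  +3.324  -2.117


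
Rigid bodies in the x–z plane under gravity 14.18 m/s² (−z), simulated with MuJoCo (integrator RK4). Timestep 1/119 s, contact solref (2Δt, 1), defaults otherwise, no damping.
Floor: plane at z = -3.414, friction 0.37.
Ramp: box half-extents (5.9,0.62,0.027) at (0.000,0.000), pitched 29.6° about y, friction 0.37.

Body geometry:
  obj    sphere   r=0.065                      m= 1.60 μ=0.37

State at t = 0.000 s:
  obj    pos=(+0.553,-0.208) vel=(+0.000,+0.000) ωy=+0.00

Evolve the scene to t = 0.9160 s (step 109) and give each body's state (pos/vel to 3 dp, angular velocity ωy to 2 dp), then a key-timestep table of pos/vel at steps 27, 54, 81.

State at t = 0.9160 s:
  obj    pos=(+2.378,-1.245) vel=(+3.984,-2.263) ωy=+70.48

Key-timestep trajectory:
   step    t(s)  obj.x    obj.z    obj.vx   obj.vz 
     27  0.2269   +0.665  -0.272  +0.987  -0.561
     54  0.4538   +1.001  -0.463  +1.974  -1.121
     81  0.6807   +1.561  -0.781  +2.961  -1.682


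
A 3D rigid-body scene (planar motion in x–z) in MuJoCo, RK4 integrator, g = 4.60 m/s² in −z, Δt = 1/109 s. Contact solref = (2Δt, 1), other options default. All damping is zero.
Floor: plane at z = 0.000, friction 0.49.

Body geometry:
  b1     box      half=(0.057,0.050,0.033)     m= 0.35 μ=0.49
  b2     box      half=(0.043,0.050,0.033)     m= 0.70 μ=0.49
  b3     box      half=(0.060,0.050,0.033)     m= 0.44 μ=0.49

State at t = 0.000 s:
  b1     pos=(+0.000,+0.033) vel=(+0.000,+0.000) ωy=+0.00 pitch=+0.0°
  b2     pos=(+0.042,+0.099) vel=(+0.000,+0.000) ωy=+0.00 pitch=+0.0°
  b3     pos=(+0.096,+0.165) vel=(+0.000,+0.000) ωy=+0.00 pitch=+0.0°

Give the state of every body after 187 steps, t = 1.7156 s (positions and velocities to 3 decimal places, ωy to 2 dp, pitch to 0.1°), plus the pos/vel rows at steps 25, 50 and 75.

State at t = 1.7156 s:
  b1     pos=(+0.000,+0.033) vel=(+0.000,+0.000) ωy=+0.00 pitch=+0.0°
  b2     pos=(+0.042,+0.099) vel=(+0.000,+0.000) ωy=+0.00 pitch=+0.0°
  b3     pos=(+0.126,+0.060) vel=(+0.000,+0.000) ωy=+0.00 pitch=+90.0°

Key-timestep trajectory:
   step    t(s)  b1.x    b1.z    b1.vx   b1.vz   b2.x    b2.z    b2.vx   b2.vz   b3.x    b3.z    b3.vx   b3.vz 
     25  0.2294   +0.000  +0.033  +0.000  +0.000   +0.042  +0.099  +0.000  +0.000   +0.113  +0.153  +0.143  -0.169
     50  0.4587   +0.000  +0.033  +0.000  +0.000   +0.042  +0.099  +0.000  +0.000   +0.138  +0.063  -0.055  +0.050
     75  0.6881   +0.000  +0.033  +0.000  +0.000   +0.042  +0.099  +0.000  +0.000   +0.123  +0.062  +0.049  -0.023


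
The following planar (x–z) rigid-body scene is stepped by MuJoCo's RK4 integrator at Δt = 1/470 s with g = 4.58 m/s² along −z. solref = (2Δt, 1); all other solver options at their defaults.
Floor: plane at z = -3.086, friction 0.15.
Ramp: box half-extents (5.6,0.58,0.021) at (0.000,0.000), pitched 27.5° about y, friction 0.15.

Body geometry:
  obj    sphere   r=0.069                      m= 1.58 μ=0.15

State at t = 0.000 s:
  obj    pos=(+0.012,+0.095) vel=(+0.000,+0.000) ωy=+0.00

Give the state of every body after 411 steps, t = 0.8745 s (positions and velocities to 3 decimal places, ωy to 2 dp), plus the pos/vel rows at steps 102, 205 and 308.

State at t = 0.8745 s:
  obj    pos=(+0.525,-0.172) vel=(+1.172,-0.610) ωy=+19.14

Key-timestep trajectory:
   step    t(s)  obj.x    obj.z    obj.vx   obj.vz 
    102  0.2170   +0.044  +0.079  +0.292  -0.152
    205  0.4362   +0.140  +0.029  +0.585  -0.304
    308  0.6553   +0.300  -0.055  +0.878  -0.457


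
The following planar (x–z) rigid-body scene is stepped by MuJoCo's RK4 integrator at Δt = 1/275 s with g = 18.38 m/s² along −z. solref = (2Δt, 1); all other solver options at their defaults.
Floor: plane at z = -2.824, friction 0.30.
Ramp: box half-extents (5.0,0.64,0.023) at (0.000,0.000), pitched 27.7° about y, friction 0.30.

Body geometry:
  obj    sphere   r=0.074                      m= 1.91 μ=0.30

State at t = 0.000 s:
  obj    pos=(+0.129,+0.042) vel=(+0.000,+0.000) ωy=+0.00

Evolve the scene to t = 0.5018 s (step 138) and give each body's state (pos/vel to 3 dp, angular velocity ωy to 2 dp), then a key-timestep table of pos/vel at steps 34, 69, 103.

State at t = 0.5018 s:
  obj    pos=(+0.809,-0.315) vel=(+2.712,-1.424) ωy=+41.37

Key-timestep trajectory:
   step    t(s)  obj.x    obj.z    obj.vx   obj.vz 
     34  0.1236   +0.170  +0.020  +0.668  -0.351
     69  0.2509   +0.299  -0.047  +1.356  -0.712
    103  0.3745   +0.508  -0.157  +2.024  -1.063


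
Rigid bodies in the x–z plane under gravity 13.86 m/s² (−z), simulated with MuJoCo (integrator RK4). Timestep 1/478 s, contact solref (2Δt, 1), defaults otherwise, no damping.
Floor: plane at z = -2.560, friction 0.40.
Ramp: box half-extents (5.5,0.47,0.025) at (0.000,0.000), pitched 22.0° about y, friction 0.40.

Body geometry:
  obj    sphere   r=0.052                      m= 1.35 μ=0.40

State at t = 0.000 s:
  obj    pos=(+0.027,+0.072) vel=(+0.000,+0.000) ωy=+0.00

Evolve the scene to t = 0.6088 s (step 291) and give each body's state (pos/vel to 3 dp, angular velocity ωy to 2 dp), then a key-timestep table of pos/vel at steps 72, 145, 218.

State at t = 0.6088 s:
  obj    pos=(+0.664,-0.185) vel=(+2.093,-0.846) ωy=+43.41

Key-timestep trajectory:
   step    t(s)  obj.x    obj.z    obj.vx   obj.vz 
     72  0.1506   +0.066  +0.056  +0.518  -0.209
    145  0.3033   +0.185  +0.008  +1.043  -0.421
    218  0.4561   +0.385  -0.072  +1.568  -0.634


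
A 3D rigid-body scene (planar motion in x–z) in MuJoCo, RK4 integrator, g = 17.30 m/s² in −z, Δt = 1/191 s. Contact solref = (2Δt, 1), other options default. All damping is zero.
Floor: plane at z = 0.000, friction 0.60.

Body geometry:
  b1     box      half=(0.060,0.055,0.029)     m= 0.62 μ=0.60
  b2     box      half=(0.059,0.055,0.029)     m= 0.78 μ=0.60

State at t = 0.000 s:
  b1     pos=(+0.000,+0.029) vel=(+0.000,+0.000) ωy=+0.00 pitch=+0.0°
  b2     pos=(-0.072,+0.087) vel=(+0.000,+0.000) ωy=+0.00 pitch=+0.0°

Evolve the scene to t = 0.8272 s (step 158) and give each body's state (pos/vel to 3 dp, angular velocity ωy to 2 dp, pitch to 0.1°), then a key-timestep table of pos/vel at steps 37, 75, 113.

State at t = 0.8272 s:
  b1     pos=(+0.000,+0.029) vel=(+0.000,+0.000) ωy=+0.00 pitch=+0.0°
  b2     pos=(-0.132,+0.059) vel=(+0.000,+0.000) ωy=+0.00 pitch=-90.0°

Key-timestep trajectory:
   step    t(s)  b1.x    b1.z    b1.vx   b1.vz   b2.x    b2.z    b2.vx   b2.vz 
     37  0.1937   +0.000  +0.029  +0.000  +0.000   -0.112  +0.065  -0.322  -0.053
     75  0.3927   +0.000  +0.029  +0.000  +0.000   -0.149  +0.065  +0.069  -0.013
    113  0.5916   +0.000  +0.029  +0.000  +0.000   -0.132  +0.059  -0.223  -0.087


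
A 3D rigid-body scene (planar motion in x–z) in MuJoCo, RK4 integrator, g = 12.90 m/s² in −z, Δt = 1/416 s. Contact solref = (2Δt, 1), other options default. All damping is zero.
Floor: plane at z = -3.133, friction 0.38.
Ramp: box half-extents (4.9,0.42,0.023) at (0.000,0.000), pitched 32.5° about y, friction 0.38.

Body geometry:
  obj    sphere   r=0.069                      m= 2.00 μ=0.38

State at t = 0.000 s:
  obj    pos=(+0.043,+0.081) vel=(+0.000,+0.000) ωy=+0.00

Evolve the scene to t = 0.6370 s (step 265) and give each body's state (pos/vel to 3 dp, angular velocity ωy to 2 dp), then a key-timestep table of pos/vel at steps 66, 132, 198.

State at t = 0.6370 s:
  obj    pos=(+0.891,-0.458) vel=(+2.660,-1.695) ωy=+45.70

Key-timestep trajectory:
   step    t(s)  obj.x    obj.z    obj.vx   obj.vz 
     66  0.1587   +0.096  +0.048  +0.663  -0.422
    132  0.3173   +0.254  -0.052  +1.325  -0.844
    198  0.4760   +0.516  -0.220  +1.987  -1.266


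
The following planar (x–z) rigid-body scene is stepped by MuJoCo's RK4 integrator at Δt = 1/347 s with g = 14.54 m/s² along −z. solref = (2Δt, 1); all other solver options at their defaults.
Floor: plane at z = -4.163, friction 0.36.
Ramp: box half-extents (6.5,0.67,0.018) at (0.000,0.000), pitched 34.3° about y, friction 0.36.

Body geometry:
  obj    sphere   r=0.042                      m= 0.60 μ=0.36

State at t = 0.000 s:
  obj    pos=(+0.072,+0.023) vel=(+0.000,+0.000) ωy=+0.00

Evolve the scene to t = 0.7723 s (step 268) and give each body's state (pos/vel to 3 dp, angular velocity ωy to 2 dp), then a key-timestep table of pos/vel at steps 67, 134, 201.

State at t = 0.7723 s:
  obj    pos=(+1.514,-0.960) vel=(+3.734,-2.547) ωy=+107.61

Key-timestep trajectory:
   step    t(s)  obj.x    obj.z    obj.vx   obj.vz 
     67  0.1931   +0.162  -0.038  +0.934  -0.637
    134  0.3862   +0.433  -0.223  +1.867  -1.274
    201  0.5793   +0.883  -0.530  +2.801  -1.910


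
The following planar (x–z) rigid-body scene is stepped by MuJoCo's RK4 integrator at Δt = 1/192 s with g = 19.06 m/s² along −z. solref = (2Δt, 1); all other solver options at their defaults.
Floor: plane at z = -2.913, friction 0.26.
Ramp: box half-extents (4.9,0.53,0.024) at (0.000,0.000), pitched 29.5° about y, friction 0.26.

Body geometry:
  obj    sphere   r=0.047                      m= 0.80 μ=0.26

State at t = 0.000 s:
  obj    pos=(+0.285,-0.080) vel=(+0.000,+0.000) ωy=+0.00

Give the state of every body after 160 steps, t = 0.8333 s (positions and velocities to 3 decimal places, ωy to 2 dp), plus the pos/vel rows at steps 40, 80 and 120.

State at t = 0.8333 s:
  obj    pos=(+2.311,-1.226) vel=(+4.863,-2.751) ωy=+118.83

Key-timestep trajectory:
   step    t(s)  obj.x    obj.z    obj.vx   obj.vz 
     40  0.2083   +0.412  -0.151  +1.216  -0.688
     80  0.4167   +0.792  -0.366  +2.432  -1.376
    120  0.6250   +1.425  -0.725  +3.647  -2.063


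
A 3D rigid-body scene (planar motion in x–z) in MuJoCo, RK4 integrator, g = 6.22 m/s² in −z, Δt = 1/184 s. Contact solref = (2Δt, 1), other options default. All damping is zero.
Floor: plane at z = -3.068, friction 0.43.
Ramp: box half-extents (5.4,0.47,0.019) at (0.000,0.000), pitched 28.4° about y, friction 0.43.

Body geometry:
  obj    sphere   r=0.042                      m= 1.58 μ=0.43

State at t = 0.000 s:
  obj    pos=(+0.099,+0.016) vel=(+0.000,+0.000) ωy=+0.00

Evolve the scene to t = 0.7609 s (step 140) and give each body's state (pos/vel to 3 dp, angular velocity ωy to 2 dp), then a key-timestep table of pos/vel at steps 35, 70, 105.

State at t = 0.7609 s:
  obj    pos=(+0.637,-0.275) vel=(+1.414,-0.765) ωy=+38.27

Key-timestep trajectory:
   step    t(s)  obj.x    obj.z    obj.vx   obj.vz 
     35  0.1902   +0.133  -0.002  +0.354  -0.191
     70  0.3804   +0.234  -0.057  +0.707  -0.382
    105  0.5707   +0.402  -0.148  +1.061  -0.574


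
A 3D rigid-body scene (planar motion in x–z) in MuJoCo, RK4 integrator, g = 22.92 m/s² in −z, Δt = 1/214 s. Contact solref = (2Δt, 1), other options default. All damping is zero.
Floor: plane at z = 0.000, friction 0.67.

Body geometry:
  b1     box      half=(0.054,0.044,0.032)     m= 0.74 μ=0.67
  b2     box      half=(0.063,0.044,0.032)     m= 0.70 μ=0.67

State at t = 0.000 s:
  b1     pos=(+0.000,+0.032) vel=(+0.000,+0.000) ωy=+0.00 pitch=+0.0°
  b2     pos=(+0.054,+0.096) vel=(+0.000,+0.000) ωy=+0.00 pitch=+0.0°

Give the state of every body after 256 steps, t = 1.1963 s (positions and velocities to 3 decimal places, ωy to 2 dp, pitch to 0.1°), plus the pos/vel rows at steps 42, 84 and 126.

State at t = 1.1963 s:
  b1     pos=(+0.000,+0.032) vel=(+0.000,+0.000) ωy=+0.00 pitch=+0.0°
  b2     pos=(+0.209,+0.032) vel=(+0.000,+0.000) ωy=+0.00 pitch=+180.0°

Key-timestep trajectory:
   step    t(s)  b1.x    b1.z    b1.vx   b1.vz   b2.x    b2.z    b2.vx   b2.vz 
     42  0.1963   +0.000  +0.032  +0.000  +0.000   +0.056  +0.096  +0.029  -0.002
     84  0.3925   +0.000  +0.032  +0.000  +0.000   +0.089  +0.067  +0.505  -0.212
    126  0.5888   +0.000  +0.032  +0.000  +0.000   +0.154  +0.070  +0.259  -0.036


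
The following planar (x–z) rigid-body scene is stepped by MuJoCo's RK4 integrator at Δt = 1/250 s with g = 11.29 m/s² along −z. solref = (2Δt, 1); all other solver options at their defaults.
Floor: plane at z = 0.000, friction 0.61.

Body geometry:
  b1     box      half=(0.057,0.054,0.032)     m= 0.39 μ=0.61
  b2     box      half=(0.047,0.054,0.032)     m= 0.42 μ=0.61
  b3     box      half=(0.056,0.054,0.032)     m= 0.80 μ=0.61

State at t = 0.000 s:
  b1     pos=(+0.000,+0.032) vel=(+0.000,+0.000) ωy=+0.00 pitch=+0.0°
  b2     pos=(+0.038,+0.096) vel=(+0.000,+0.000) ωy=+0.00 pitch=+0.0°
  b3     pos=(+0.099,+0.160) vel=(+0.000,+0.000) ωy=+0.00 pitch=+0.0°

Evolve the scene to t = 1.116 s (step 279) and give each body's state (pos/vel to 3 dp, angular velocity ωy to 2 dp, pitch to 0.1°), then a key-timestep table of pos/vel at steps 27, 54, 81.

State at t = 1.116 s:
  b1     pos=(+0.000,+0.032) vel=(+0.000,+0.000) ωy=+0.00 pitch=+0.0°
  b2     pos=(+0.037,+0.096) vel=(+0.000,+0.000) ωy=+0.00 pitch=+0.0°
  b3     pos=(+0.154,+0.056) vel=(+0.000,+0.000) ωy=+0.00 pitch=+90.0°

Key-timestep trajectory:
   step    t(s)  b1.x    b1.z    b1.vx   b1.vz   b2.x    b2.z    b2.vx   b2.vz   b3.x    b3.z    b3.vx   b3.vz 
     27  0.1080   +0.000  +0.032  -0.001  +0.000   +0.041  +0.098  +0.052  +0.027   +0.114  +0.151  +0.270  -0.210
     54  0.2160   +0.000  +0.032  +0.000  +0.000   +0.049  +0.100  +0.026  +0.003   +0.150  +0.089  +0.354  -1.117
     81  0.3240   +0.000  +0.032  +0.000  +0.000   +0.043  +0.098  -0.141  -0.055   +0.153  +0.057  +0.033  -0.016


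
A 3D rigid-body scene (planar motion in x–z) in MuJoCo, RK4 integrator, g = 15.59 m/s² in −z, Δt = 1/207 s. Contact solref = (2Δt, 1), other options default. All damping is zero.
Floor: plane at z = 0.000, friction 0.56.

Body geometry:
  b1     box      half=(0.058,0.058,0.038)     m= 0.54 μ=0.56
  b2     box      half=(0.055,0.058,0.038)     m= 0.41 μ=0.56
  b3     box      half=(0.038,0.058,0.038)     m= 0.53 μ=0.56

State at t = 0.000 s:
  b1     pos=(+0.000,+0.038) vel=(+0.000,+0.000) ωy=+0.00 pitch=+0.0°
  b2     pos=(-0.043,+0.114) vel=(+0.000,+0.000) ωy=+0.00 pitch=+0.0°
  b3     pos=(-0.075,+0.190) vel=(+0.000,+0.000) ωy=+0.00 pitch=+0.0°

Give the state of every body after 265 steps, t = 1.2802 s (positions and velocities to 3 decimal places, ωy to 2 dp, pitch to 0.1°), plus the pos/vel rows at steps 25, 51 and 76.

State at t = 1.2802 s:
  b1     pos=(+0.000,+0.038) vel=(+0.000,+0.000) ωy=+0.00 pitch=+0.0°
  b2     pos=(-0.106,+0.055) vel=(+0.000,+0.000) ωy=+0.00 pitch=-90.0°
  b3     pos=(-0.207,+0.038) vel=(+0.000,+0.000) ωy=+0.00 pitch=-90.0°

Key-timestep trajectory:
   step    t(s)  b1.x    b1.z    b1.vx   b1.vz   b2.x    b2.z    b2.vx   b2.vz   b3.x    b3.z    b3.vx   b3.vz 
     25  0.1208   +0.000  +0.038  +0.000  +0.000   -0.045  +0.115  -0.037  +0.013   -0.081  +0.189  -0.108  -0.022
     51  0.2464   +0.000  +0.038  +0.001  +0.000   -0.056  +0.117  -0.177  +0.009   -0.111  +0.178  -0.436  -0.227
     76  0.3671   +0.000  +0.038  +0.000  +0.000   -0.094  +0.090  -0.402  -0.824   -0.184  +0.081  -0.654  -1.641


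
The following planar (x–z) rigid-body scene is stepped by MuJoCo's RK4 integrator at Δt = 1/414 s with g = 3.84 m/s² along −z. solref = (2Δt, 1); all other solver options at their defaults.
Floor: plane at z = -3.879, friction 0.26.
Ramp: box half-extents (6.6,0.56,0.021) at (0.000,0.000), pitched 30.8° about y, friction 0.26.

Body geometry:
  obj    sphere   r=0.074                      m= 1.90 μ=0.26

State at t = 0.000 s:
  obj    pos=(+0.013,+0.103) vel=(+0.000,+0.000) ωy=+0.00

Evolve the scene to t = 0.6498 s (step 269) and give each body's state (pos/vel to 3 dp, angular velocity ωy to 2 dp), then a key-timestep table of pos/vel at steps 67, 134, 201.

State at t = 0.6498 s:
  obj    pos=(+0.268,-0.049) vel=(+0.784,-0.467) ωy=+12.33

Key-timestep trajectory:
   step    t(s)  obj.x    obj.z    obj.vx   obj.vz 
     67  0.1618   +0.029  +0.093  +0.195  -0.116
    134  0.3237   +0.076  +0.065  +0.391  -0.233
    201  0.4855   +0.155  +0.018  +0.586  -0.349


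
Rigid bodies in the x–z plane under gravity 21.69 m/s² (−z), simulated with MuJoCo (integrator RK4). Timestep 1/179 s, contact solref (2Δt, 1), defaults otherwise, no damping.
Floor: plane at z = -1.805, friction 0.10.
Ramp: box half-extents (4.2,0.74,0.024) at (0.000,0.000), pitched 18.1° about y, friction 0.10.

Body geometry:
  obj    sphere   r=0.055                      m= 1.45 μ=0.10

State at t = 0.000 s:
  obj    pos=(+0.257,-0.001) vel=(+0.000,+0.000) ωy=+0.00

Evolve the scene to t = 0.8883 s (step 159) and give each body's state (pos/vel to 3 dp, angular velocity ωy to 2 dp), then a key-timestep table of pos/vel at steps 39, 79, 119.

State at t = 0.8883 s:
  obj    pos=(+2.062,-0.591) vel=(+4.064,-1.328) ωy=+77.71

Key-timestep trajectory:
   step    t(s)  obj.x    obj.z    obj.vx   obj.vz 
     39  0.2179   +0.366  -0.036  +0.997  -0.326
     79  0.4413   +0.703  -0.147  +2.020  -0.660
    119  0.6648   +1.268  -0.331  +3.042  -0.994


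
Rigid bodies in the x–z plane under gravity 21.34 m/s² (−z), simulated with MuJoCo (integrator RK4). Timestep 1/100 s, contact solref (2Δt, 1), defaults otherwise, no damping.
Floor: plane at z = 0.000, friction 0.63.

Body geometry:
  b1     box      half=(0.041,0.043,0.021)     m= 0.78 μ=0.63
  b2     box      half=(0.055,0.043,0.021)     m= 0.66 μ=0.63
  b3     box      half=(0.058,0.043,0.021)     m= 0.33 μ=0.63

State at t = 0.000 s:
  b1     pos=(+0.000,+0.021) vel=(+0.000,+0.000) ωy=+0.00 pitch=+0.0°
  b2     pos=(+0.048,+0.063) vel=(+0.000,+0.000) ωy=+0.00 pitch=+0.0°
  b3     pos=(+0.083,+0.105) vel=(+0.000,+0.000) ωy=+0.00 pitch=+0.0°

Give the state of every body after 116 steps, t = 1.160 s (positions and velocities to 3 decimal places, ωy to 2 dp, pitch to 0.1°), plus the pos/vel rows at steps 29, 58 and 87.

State at t = 1.160 s:
  b1     pos=(-0.002,+0.021) vel=(-0.001,+0.000) ωy=+0.00 pitch=+0.0°
  b2     pos=(+0.059,+0.052) vel=(+0.000,-0.001) ωy=-0.04 pitch=+41.9°
  b3     pos=(+0.119,+0.054) vel=(+0.002,-0.001) ωy=-0.03 pitch=+42.0°

Key-timestep trajectory:
   step    t(s)  b1.x    b1.z    b1.vx   b1.vz   b2.x    b2.z    b2.vx   b2.vz   b3.x    b3.z    b3.vx   b3.vz 
     29  0.2900   +0.000  +0.021  -0.002  +0.000   +0.059  +0.053  +0.006  +0.001   +0.118  +0.055  +0.009  +0.002
     58  0.5800   -0.001  +0.021  -0.002  +0.000   +0.059  +0.053  +0.000  -0.002   +0.118  +0.055  +0.001  -0.001
     87  0.8700   -0.001  +0.021  -0.001  +0.000   +0.059  +0.053  +0.000  -0.001   +0.119  +0.055  +0.003  -0.001


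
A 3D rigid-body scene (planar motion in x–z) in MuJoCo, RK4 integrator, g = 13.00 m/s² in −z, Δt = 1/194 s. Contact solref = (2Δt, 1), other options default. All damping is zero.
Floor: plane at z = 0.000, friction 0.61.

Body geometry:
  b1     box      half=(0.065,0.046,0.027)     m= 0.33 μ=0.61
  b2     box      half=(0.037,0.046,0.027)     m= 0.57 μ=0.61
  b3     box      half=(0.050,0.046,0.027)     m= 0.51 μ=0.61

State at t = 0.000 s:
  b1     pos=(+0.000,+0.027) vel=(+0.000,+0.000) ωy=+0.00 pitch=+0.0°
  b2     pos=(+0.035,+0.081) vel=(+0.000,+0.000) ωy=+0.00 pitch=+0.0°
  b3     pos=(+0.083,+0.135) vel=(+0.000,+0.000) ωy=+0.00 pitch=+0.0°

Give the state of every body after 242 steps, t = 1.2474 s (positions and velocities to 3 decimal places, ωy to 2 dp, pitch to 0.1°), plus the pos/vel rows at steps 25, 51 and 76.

State at t = 1.2474 s:
  b1     pos=(+0.000,+0.027) vel=(+0.000,+0.000) ωy=+0.00 pitch=+0.0°
  b2     pos=(+0.035,+0.081) vel=(+0.000,+0.000) ωy=+0.00 pitch=+0.0°
  b3     pos=(+0.105,+0.050) vel=(+0.000,+0.000) ωy=+0.00 pitch=+90.0°

Key-timestep trajectory:
   step    t(s)  b1.x    b1.z    b1.vx   b1.vz   b2.x    b2.z    b2.vx   b2.vz   b3.x    b3.z    b3.vx   b3.vz 
     25  0.1289   +0.000  +0.027  +0.000  +0.000   +0.035  +0.081  -0.001  +0.001   +0.099  +0.119  +0.215  -0.428
     51  0.2629   +0.000  +0.027  +0.000  +0.000   +0.035  +0.081  +0.000  +0.000   +0.113  +0.053  -0.129  -0.031
     76  0.3918   +0.000  +0.027  +0.000  +0.000   +0.035  +0.081  +0.000  +0.000   +0.106  +0.050  +0.042  +0.030


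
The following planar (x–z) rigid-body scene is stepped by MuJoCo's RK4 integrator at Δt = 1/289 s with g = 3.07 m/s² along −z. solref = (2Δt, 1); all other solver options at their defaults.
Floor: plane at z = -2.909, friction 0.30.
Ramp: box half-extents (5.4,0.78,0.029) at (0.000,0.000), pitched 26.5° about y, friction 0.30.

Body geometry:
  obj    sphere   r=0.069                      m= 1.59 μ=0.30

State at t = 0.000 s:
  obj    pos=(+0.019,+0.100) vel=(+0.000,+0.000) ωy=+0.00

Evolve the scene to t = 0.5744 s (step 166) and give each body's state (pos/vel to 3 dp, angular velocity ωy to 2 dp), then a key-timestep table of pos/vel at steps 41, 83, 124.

State at t = 0.5744 s:
  obj    pos=(+0.163,+0.028) vel=(+0.503,-0.251) ωy=+8.14

Key-timestep trajectory:
   step    t(s)  obj.x    obj.z    obj.vx   obj.vz 
     41  0.1419   +0.028  +0.096  +0.124  -0.062
     83  0.2872   +0.055  +0.082  +0.252  -0.125
    124  0.4291   +0.100  +0.060  +0.376  -0.187


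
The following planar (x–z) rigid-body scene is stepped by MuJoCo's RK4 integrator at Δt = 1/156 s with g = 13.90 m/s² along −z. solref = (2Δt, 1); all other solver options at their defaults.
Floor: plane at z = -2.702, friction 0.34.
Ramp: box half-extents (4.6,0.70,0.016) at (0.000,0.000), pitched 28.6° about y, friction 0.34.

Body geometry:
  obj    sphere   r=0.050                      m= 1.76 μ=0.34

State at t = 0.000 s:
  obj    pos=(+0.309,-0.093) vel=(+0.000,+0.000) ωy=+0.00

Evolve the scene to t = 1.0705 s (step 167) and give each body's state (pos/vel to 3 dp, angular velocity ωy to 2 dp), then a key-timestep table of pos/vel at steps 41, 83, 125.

State at t = 1.0705 s:
  obj    pos=(+2.700,-1.397) vel=(+4.467,-2.435) ωy=+101.74

Key-timestep trajectory:
   step    t(s)  obj.x    obj.z    obj.vx   obj.vz 
     41  0.2628   +0.453  -0.172  +1.097  -0.598
     83  0.5321   +0.900  -0.415  +2.220  -1.210
    125  0.8013   +1.649  -0.824  +3.343  -1.823


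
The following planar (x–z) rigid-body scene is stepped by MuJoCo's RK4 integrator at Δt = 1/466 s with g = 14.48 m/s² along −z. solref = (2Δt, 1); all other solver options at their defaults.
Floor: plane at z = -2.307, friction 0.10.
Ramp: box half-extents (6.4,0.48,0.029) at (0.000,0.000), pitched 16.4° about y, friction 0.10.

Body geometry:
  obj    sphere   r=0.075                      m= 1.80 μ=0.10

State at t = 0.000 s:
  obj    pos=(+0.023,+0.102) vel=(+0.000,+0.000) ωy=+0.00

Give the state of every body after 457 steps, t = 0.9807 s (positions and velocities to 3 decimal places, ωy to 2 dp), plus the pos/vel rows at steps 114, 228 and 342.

State at t = 0.9807 s:
  obj    pos=(+1.370,-0.295) vel=(+2.747,-0.809) ωy=+38.18

Key-timestep trajectory:
   step    t(s)  obj.x    obj.z    obj.vx   obj.vz 
    114  0.2446   +0.107  +0.077  +0.685  -0.202
    228  0.4893   +0.358  +0.003  +1.371  -0.403
    342  0.7339   +0.777  -0.120  +2.056  -0.605


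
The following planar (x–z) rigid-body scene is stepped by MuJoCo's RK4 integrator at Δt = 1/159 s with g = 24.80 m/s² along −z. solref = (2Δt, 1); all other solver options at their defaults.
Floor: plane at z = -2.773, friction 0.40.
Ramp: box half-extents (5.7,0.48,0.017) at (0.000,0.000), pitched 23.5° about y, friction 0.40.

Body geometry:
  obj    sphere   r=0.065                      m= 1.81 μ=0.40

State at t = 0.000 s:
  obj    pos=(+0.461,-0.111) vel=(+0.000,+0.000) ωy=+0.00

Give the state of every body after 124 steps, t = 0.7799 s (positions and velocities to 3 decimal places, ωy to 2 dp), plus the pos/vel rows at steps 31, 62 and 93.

State at t = 0.7799 s:
  obj    pos=(+2.431,-0.968) vel=(+5.051,-2.196) ωy=+84.73

Key-timestep trajectory:
   step    t(s)  obj.x    obj.z    obj.vx   obj.vz 
     31  0.1950   +0.584  -0.165  +1.263  -0.549
     62  0.3899   +0.954  -0.325  +2.526  -1.098
     93  0.5849   +1.569  -0.593  +3.789  -1.647


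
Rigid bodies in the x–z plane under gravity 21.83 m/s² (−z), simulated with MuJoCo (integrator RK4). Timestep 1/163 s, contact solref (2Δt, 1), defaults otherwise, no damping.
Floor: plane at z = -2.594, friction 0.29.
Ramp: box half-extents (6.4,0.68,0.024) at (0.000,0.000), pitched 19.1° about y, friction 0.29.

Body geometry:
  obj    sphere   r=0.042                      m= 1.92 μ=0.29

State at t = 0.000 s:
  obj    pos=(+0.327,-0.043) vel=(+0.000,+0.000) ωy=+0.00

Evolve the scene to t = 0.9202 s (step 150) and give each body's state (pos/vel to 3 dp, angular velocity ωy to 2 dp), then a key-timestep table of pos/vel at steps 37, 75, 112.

State at t = 0.9202 s:
  obj    pos=(+2.368,-0.750) vel=(+4.437,-1.536) ωy=+111.77

Key-timestep trajectory:
   step    t(s)  obj.x    obj.z    obj.vx   obj.vz 
     37  0.2270   +0.451  -0.086  +1.094  -0.379
     75  0.4601   +0.837  -0.220  +2.218  -0.768
    112  0.6871   +1.465  -0.438  +3.313  -1.147


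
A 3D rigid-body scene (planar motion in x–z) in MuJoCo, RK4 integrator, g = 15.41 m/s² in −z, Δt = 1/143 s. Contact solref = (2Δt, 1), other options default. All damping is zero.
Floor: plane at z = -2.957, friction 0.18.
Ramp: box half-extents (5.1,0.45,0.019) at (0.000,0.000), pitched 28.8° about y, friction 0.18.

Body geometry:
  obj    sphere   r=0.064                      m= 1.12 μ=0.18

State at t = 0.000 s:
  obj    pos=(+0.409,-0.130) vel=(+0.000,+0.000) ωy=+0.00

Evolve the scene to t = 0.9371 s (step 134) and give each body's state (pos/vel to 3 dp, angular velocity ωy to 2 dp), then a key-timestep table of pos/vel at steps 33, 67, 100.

State at t = 0.9371 s:
  obj    pos=(+2.450,-1.252) vel=(+4.355,-2.394) ωy=+77.61

Key-timestep trajectory:
   step    t(s)  obj.x    obj.z    obj.vx   obj.vz 
     33  0.2308   +0.533  -0.198  +1.073  -0.590
     67  0.4685   +0.919  -0.411  +2.178  -1.197
    100  0.6993   +1.546  -0.755  +3.250  -1.787


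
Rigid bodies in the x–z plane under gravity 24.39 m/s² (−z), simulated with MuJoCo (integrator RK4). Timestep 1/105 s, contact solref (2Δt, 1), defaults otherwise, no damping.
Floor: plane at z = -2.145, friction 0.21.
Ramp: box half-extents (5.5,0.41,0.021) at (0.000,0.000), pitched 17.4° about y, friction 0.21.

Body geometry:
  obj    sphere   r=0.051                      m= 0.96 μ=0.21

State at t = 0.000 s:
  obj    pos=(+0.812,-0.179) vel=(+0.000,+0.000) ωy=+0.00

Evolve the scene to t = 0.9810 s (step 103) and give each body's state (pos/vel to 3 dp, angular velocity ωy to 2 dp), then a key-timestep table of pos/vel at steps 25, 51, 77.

State at t = 0.9810 s:
  obj    pos=(+3.204,-0.928) vel=(+4.876,-1.528) ωy=+100.17

Key-timestep trajectory:
   step    t(s)  obj.x    obj.z    obj.vx   obj.vz 
     25  0.2381   +0.953  -0.223  +1.183  -0.371
     51  0.4857   +1.398  -0.363  +2.414  -0.757
     77  0.7333   +2.149  -0.598  +3.645  -1.142


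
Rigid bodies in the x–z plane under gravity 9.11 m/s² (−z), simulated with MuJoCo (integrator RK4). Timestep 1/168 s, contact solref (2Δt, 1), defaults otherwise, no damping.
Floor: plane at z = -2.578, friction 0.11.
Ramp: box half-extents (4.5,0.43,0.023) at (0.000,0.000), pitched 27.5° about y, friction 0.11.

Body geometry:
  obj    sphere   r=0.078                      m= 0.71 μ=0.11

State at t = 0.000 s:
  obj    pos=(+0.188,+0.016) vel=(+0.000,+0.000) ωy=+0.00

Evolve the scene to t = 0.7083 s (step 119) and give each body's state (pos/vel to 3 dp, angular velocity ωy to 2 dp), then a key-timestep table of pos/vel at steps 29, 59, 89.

State at t = 0.7083 s:
  obj    pos=(+0.926,-0.368) vel=(+2.084,-1.085) ωy=+20.17

Key-timestep trajectory:
   step    t(s)  obj.x    obj.z    obj.vx   obj.vz 
     29  0.1726   +0.232  -0.007  +0.512  -0.253
     59  0.3512   +0.369  -0.078  +1.031  -0.544
     89  0.5298   +0.601  -0.199  +1.561  -0.807


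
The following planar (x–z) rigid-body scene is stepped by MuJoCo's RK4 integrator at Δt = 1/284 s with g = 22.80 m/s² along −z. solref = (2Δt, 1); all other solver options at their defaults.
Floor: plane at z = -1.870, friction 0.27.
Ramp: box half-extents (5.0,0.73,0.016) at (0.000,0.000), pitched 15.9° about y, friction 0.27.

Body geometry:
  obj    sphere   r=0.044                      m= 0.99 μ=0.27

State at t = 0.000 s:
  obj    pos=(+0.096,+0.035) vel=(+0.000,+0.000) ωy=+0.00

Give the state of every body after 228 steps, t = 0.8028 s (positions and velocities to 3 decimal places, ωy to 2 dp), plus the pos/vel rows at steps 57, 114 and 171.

State at t = 0.8028 s:
  obj    pos=(+1.479,-0.359) vel=(+3.445,-0.981) ωy=+81.40

Key-timestep trajectory:
   step    t(s)  obj.x    obj.z    obj.vx   obj.vz 
     57  0.2007   +0.182  +0.010  +0.861  -0.245
    114  0.4014   +0.442  -0.063  +1.723  -0.491
    171  0.6021   +0.874  -0.187  +2.584  -0.736


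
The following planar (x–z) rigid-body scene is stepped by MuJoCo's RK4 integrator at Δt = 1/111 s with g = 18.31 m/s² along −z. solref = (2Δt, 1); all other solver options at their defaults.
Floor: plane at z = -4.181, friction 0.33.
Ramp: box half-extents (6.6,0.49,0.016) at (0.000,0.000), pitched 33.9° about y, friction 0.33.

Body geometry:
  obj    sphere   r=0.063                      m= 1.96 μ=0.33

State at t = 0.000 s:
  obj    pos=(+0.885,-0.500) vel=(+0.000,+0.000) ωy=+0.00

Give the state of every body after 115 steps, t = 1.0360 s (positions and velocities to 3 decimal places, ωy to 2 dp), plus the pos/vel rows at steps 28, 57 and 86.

State at t = 1.0360 s:
  obj    pos=(+4.135,-2.683) vel=(+6.273,-4.215) ωy=+119.92

Key-timestep trajectory:
   step    t(s)  obj.x    obj.z    obj.vx   obj.vz 
     28  0.2523   +1.078  -0.629  +1.528  -1.027
     57  0.5135   +1.684  -1.036  +3.109  -2.089
     86  0.7748   +2.703  -1.721  +4.691  -3.152


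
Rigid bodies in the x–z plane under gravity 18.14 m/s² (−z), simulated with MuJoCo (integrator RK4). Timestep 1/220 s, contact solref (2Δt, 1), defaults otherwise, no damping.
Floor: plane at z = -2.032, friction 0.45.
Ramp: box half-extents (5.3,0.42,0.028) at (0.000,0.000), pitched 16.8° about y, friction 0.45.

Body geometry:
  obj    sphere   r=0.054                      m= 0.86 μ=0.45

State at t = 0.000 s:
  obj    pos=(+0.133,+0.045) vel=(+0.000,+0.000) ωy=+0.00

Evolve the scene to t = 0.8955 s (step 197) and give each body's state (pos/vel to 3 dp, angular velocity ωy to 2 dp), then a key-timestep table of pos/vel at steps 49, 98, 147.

State at t = 0.8955 s:
  obj    pos=(+1.570,-0.389) vel=(+3.210,-0.969) ωy=+62.09

Key-timestep trajectory:
   step    t(s)  obj.x    obj.z    obj.vx   obj.vz 
     49  0.2227   +0.222  +0.019  +0.799  -0.241
     98  0.4455   +0.489  -0.062  +1.597  -0.482
    147  0.6682   +0.933  -0.196  +2.395  -0.723


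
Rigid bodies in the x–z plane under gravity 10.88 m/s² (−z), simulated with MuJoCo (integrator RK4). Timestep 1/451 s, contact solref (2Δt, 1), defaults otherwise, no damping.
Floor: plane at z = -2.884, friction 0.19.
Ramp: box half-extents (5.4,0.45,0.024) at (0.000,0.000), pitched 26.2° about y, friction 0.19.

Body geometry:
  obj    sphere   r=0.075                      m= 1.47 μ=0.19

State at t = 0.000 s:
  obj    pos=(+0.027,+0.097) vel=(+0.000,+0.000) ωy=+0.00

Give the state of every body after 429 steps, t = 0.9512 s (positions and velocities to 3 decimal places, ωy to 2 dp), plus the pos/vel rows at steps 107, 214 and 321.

State at t = 0.9512 s:
  obj    pos=(+1.420,-0.588) vel=(+2.929,-1.441) ωy=+43.51

Key-timestep trajectory:
   step    t(s)  obj.x    obj.z    obj.vx   obj.vz 
    107  0.2373   +0.114  +0.054  +0.731  -0.359
    214  0.4745   +0.374  -0.074  +1.461  -0.719
    321  0.7118   +0.807  -0.287  +2.191  -1.078


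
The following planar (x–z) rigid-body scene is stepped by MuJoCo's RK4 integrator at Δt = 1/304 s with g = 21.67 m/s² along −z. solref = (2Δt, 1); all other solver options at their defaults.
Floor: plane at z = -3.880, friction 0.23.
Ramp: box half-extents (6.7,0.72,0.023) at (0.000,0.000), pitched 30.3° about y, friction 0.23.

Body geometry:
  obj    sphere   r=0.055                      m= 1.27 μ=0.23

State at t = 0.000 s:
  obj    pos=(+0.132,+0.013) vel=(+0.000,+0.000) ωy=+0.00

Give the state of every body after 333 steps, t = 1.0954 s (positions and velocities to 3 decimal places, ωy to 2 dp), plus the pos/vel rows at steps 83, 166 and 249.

State at t = 1.0954 s:
  obj    pos=(+4.178,-2.351) vel=(+7.386,-4.316) ωy=+155.51

Key-timestep trajectory:
   step    t(s)  obj.x    obj.z    obj.vx   obj.vz 
     83  0.2730   +0.384  -0.134  +1.841  -1.076
    166  0.5461   +1.138  -0.574  +3.682  -2.152
    249  0.8191   +2.394  -1.309  +5.523  -3.227


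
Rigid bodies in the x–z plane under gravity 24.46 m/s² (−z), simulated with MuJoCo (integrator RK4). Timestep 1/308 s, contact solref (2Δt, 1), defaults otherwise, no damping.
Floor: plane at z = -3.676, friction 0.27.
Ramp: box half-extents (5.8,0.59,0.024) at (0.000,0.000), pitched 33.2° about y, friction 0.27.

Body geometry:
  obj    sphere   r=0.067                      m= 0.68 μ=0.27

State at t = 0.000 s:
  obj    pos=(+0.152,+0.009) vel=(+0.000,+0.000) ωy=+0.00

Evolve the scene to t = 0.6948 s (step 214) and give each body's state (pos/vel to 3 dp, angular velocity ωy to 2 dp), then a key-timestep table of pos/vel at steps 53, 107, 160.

State at t = 0.6948 s:
  obj    pos=(+2.085,-1.255) vel=(+5.562,-3.640) ωy=+99.19

Key-timestep trajectory:
   step    t(s)  obj.x    obj.z    obj.vx   obj.vz 
     53  0.1721   +0.271  -0.068  +1.378  -0.902
    107  0.3474   +0.635  -0.307  +2.781  -1.820
    160  0.5195   +1.232  -0.698  +4.159  -2.722


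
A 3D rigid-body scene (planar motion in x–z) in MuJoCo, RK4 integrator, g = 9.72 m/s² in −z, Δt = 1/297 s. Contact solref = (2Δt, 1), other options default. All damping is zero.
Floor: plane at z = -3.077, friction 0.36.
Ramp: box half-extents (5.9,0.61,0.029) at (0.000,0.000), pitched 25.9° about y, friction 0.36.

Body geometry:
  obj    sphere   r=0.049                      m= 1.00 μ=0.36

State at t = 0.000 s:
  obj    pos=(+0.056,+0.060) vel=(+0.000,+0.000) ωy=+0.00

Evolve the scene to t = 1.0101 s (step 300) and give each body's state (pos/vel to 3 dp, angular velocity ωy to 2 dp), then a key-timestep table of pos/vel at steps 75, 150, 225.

State at t = 1.0101 s:
  obj    pos=(+1.448,-0.616) vel=(+2.756,-1.338) ωy=+62.51

Key-timestep trajectory:
   step    t(s)  obj.x    obj.z    obj.vx   obj.vz 
     75  0.2525   +0.143  +0.017  +0.689  -0.335
    150  0.5051   +0.404  -0.109  +1.378  -0.669
    225  0.7576   +0.839  -0.321  +2.067  -1.004


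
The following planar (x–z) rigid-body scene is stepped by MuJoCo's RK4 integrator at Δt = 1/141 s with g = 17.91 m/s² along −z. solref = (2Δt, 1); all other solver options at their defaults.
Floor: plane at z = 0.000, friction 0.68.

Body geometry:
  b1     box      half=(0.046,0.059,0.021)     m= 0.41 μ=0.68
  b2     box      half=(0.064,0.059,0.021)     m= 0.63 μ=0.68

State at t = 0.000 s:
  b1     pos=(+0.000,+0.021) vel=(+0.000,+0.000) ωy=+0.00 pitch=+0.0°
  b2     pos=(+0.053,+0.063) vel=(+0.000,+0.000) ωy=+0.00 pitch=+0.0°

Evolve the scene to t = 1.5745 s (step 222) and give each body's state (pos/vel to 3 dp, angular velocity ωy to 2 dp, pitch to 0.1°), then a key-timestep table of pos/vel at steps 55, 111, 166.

State at t = 1.5745 s:
  b1     pos=(-0.002,+0.021) vel=(-0.001,+0.000) ωy=+0.00 pitch=+0.0°
  b2     pos=(+0.064,+0.053) vel=(+0.001,-0.001) ωy=-0.03 pitch=+34.0°

Key-timestep trajectory:
   step    t(s)  b1.x    b1.z    b1.vx   b1.vz   b2.x    b2.z    b2.vx   b2.vz 
     55  0.3901   +0.000  +0.021  -0.002  +0.000   +0.063  +0.055  +0.001  -0.001
    111  0.7872   -0.001  +0.021  -0.002  +0.000   +0.064  +0.054  +0.001  -0.001
    166  1.1773   -0.002  +0.021  -0.001  +0.000   +0.064  +0.054  +0.001  -0.001
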